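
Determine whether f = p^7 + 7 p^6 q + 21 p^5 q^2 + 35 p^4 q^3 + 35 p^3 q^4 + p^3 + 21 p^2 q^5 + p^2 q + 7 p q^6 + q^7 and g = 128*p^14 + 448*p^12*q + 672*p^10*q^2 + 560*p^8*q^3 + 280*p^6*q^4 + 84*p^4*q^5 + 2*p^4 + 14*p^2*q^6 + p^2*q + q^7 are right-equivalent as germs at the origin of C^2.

The Hessian of f at 0 has rank 0. Corank 2; j^3 = p^2*(p + q) has shape L^2 M (L != M), so D-series; mu = 8 gives D_8. The Hessian of g at 0 has rank 0. Corank 2; j^3 = p^2*q has shape L^2 M (L != M), so D-series; mu = 8 gives D_8. Both have type D_8, hence right-equivalent.

Yes.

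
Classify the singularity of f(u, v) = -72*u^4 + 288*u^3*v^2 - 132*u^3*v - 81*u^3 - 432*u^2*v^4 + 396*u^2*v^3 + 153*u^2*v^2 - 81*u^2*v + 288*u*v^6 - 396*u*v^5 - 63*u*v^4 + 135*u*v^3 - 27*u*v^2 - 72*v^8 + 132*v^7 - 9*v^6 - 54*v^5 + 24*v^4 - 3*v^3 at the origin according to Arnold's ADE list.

E_{7}

The Hessian of f at 0 has rank 0. Corank 2; j^3 = -3*(3*u + v)^3 is a perfect cube, so E-series; the 4-jet and mu = 7 give E_7.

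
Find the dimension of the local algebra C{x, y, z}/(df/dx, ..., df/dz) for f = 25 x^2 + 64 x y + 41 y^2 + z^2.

1

The Hessian of f at 0 has rank 3. Corank 0: nondegenerate Morse point, so A_1.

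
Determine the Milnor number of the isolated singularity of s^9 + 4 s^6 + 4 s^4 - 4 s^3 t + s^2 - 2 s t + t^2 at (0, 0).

The Hessian of f at 0 has rank 1. Corank 1: A-series; mu = 8 gives A_8.

8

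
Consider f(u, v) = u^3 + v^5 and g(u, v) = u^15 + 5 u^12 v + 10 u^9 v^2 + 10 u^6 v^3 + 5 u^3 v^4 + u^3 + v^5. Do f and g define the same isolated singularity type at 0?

Yes.

The Hessian of f at 0 is [[0, 0], [0, 0]] with rank 0, so corank 2. A Groebner basis of the Jacobian ideal J(f) in C{u,v} is {v^4, u^2}; counting standard monomials gives mu = 8. Corank 2; j^3 = u^3 is a perfect cube, so E-series; the 5-jet and mu = 8 give E_8. The Hessian of g at 0 is [[0, 0], [0, 0]] with rank 0, so corank 2. A Groebner basis of the Jacobian ideal J(g) in C{u,v} is {v^4, u^2}; counting standard monomials gives mu = 8. Corank 2; j^3 = u^3 is a perfect cube, so E-series; the 5-jet and mu = 8 give E_8. Both have type E_8, hence right-equivalent.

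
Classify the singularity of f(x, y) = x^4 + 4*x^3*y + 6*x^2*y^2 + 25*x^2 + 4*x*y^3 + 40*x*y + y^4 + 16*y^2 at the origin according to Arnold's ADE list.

A_{3}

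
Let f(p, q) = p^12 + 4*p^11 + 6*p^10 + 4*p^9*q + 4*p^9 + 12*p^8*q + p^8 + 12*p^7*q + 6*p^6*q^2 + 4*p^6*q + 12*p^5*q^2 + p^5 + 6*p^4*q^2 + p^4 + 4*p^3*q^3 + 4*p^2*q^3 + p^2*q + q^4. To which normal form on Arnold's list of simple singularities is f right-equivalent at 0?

The Hessian of f at 0 has rank 0. Corank 2; j^3 = p^2*q has shape L^2 M (L != M), so D-series; mu = 5 gives D_5.

D_{5}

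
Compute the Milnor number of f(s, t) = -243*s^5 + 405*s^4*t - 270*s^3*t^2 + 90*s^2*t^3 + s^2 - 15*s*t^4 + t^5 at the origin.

4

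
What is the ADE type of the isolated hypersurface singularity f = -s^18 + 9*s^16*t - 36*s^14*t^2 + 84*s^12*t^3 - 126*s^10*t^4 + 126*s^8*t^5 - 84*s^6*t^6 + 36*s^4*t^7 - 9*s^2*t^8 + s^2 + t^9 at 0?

A_{8}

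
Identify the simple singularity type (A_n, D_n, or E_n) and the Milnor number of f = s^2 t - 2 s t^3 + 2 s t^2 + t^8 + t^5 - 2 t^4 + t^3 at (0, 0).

Type D_{9}, Milnor number mu = 9.

The Hessian of f at 0 has rank 0. Corank 2; j^3 = t*(s + t)^2 has shape L^2 M (L != M), so D-series; mu = 9 gives D_9.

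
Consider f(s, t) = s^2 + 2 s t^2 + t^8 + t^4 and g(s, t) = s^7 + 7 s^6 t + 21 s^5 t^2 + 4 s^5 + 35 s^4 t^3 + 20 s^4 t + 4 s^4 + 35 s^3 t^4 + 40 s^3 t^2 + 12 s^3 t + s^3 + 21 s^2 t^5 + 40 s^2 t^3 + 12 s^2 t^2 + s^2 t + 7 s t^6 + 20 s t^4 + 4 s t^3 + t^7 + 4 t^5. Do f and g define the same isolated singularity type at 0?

No.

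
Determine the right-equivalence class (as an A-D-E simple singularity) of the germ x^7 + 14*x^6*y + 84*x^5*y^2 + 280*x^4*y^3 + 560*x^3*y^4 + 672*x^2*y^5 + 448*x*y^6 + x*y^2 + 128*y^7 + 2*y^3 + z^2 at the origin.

D8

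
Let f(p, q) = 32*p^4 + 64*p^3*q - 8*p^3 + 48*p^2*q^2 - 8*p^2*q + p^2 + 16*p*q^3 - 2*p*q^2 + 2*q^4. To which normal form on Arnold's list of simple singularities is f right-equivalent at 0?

The Hessian of f at 0 has rank 1. Corank 1: A-series; mu = 3 gives A_3.

A_3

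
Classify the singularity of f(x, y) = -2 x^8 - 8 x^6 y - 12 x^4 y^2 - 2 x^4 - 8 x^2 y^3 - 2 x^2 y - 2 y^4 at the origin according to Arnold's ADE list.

The Hessian of f at 0 has rank 0. Corank 2; j^3 = -2*x^2*y has shape L^2 M (L != M), so D-series; mu = 5 gives D_5.

D_5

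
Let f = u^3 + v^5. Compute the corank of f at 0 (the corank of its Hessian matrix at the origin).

Hessian at 0 has rank 0.

2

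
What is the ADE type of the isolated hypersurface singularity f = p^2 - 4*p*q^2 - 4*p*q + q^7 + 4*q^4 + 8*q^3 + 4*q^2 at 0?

A6

The Hessian of f at 0 has rank 1. Corank 1: A-series; mu = 6 gives A_6.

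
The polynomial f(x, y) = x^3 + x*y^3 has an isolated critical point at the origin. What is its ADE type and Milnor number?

Type E_{7}, Milnor number mu = 7.

The Hessian of f at 0 is [[0, 0], [0, 0]] with rank 0, so corank 2. A Groebner basis of the Jacobian ideal J(f) in C{x,y} is {x^3, x*y^2, 3*x^2 + y^3}; counting standard monomials gives mu = 7. Corank 2; j^3 = x^3 is a perfect cube, so E-series; the 4-jet and mu = 7 give E_7.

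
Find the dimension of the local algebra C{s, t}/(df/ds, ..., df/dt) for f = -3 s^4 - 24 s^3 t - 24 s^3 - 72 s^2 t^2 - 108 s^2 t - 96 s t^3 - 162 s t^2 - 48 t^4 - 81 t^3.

6

The Hessian of f at 0 has rank 0. Corank 2; j^3 = -3*(2*s + 3*t)^3 is a perfect cube, so E-series; the 4-jet and mu = 6 give E_6.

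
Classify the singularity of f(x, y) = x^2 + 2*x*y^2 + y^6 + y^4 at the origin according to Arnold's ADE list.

A_5

The Hessian of f at 0 is [[2, 0], [0, 0]] with rank 1, so corank 1. A Groebner basis of the Jacobian ideal J(f) in C{x,y} is {x^3, x^2*y, x + y^2}; counting standard monomials gives mu = 5. Corank 1: A-series; mu = 5 gives A_5.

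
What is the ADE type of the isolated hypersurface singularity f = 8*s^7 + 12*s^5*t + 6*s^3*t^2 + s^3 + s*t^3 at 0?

E_7

The Hessian of f at 0 is [[0, 0], [0, 0]] with rank 0, so corank 2. A Groebner basis of the Jacobian ideal J(f) in C{s,t} is {s^3, s*t^2, 3*s^2 + t^3}; counting standard monomials gives mu = 7. Corank 2; j^3 = s^3 is a perfect cube, so E-series; the 4-jet and mu = 7 give E_7.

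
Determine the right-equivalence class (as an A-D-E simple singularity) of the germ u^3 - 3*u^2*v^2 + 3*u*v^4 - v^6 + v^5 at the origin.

E8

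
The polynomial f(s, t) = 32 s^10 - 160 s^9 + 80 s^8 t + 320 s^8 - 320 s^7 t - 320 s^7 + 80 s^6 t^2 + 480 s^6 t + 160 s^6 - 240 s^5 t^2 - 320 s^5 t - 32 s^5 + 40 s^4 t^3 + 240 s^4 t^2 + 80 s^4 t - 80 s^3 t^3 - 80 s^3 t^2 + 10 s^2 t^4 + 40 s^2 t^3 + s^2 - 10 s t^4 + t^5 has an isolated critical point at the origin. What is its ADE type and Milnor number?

Type A_4, Milnor number mu = 4.

The Hessian of f at 0 has rank 1. Corank 1: A-series; mu = 4 gives A_4.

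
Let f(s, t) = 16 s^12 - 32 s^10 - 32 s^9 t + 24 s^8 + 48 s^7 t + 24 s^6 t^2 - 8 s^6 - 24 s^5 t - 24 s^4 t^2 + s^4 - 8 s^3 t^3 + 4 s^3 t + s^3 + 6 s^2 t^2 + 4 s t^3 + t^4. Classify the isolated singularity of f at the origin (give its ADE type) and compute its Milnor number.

Type E6, Milnor number mu = 6.

The Hessian of f at 0 has rank 0. Corank 2; j^3 = s^3 is a perfect cube, so E-series; the 4-jet and mu = 6 give E_6.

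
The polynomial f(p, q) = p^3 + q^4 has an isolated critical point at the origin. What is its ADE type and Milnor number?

Type E_6, Milnor number mu = 6.

The Hessian of f at 0 is [[0, 0], [0, 0]] with rank 0, so corank 2. A Groebner basis of the Jacobian ideal J(f) in C{p,q} is {q^3, p^2}; counting standard monomials gives mu = 6. Corank 2; j^3 = p^3 is a perfect cube, so E-series; the 4-jet and mu = 6 give E_6.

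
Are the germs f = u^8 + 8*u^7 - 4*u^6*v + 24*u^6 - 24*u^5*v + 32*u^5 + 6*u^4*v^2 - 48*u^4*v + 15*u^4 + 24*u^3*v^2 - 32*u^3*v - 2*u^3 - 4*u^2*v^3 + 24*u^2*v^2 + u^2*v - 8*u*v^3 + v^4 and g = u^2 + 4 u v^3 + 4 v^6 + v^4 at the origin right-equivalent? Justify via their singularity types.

No.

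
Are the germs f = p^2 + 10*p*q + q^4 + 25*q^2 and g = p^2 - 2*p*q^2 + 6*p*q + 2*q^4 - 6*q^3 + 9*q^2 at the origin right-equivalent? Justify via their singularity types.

Yes.

The Hessian of f at 0 is [[2, 10], [10, 50]] with rank 1, so corank 1. A Groebner basis of the Jacobian ideal J(f) in C{p,q} is {q^3, p + 5*q}; counting standard monomials gives mu = 3. Corank 1: A-series; mu = 3 gives A_3. The Hessian of g at 0 is [[2, 6], [6, 18]] with rank 1, so corank 1. A Groebner basis of the Jacobian ideal J(g) in C{p,q} is {p^2 - 9*p - 27*q, p*q + 3*p + 9*q, -p + q^2 - 3*q}; counting standard monomials gives mu = 3. Corank 1: A-series; mu = 3 gives A_3. Both have type A_3, hence right-equivalent.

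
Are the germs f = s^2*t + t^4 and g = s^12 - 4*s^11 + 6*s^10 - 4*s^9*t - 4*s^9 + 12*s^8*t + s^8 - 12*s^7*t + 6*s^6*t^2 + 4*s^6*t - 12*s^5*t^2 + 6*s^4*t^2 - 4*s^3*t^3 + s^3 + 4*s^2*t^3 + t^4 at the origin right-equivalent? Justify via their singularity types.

No.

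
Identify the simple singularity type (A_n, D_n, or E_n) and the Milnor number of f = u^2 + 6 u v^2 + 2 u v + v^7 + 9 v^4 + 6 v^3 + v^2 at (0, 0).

The Hessian of f at 0 has rank 1. Corank 1: A-series; mu = 6 gives A_6.

Type A_6, Milnor number mu = 6.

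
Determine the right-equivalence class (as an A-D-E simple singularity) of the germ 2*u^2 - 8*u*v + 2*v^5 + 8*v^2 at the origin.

A_4

The Hessian of f at 0 has rank 1. Corank 1: A-series; mu = 4 gives A_4.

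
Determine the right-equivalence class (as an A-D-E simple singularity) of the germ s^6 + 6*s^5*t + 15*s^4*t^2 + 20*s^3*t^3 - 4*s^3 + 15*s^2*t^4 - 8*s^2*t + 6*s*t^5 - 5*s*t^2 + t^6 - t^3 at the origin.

The Hessian of f at 0 has rank 0. Corank 2; j^3 = -(s + t)*(2*s + t)^2 has shape L^2 M (L != M), so D-series; mu = 7 gives D_7.

D_7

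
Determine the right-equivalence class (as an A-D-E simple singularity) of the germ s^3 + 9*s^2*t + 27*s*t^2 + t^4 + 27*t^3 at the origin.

E6

The Hessian of f at 0 has rank 0. Corank 2; j^3 = (s + 3*t)^3 is a perfect cube, so E-series; the 4-jet and mu = 6 give E_6.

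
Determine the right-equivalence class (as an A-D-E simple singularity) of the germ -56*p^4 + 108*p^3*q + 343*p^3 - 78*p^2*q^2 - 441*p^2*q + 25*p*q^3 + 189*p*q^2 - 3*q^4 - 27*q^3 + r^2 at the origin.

The Hessian of f at 0 is [[0, 0, 0], [0, 0, 0], [0, 0, 2]] with rank 1, so corank 2. A Groebner basis of the Jacobian ideal J(f) in C{p,q,r} is {17294403*p^2/4 - 7411887*p*q/2 + q^4 + 343*q^3/4 + 3176523*q^2/4, p^3 - 5733*p^2/4 + 2457*p*q/2 - 3*q^3/28 - 1053*q^2/4, p^2*q - 8575*p^2/4 + 3675*p*q/2 - 19*q^3/84 - 1575*q^2/4, -2401*p^2 + p*q^2 + 2058*p*q - 10*q^3/21 - 441*q^2, r}; counting standard monomials gives mu = 7. Corank 2; j^3 = (7*p - 3*q)^3 is a perfect cube, so E-series; the 4-jet and mu = 7 give E_7.

E_7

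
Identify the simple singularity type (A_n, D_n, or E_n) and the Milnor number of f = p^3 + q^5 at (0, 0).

The Hessian of f at 0 is [[0, 0], [0, 0]] with rank 0, so corank 2. A Groebner basis of the Jacobian ideal J(f) in C{p,q} is {q^4, p^2}; counting standard monomials gives mu = 8. Corank 2; j^3 = p^3 is a perfect cube, so E-series; the 5-jet and mu = 8 give E_8.

Type E_{8}, Milnor number mu = 8.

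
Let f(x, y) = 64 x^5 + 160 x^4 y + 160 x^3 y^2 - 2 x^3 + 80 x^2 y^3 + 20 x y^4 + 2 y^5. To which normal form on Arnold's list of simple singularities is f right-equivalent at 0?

E8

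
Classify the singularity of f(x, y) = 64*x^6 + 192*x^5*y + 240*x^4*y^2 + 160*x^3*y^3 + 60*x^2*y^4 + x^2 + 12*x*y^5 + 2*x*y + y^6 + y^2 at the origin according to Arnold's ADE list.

A5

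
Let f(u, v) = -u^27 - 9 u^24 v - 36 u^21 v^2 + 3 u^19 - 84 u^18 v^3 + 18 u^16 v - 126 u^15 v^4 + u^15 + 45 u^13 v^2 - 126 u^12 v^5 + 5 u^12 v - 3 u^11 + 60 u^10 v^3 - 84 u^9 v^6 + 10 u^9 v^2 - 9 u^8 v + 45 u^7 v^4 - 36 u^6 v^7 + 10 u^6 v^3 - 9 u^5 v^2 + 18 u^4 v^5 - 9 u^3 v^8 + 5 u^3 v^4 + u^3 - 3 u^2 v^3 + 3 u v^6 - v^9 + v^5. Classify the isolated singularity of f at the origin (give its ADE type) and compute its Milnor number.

The Hessian of f at 0 has rank 0. Corank 2; j^3 = u^3 is a perfect cube, so E-series; the 5-jet and mu = 8 give E_8.

Type E_{8}, Milnor number mu = 8.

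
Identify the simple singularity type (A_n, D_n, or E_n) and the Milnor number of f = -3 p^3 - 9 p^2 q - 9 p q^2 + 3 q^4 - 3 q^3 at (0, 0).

Type E6, Milnor number mu = 6.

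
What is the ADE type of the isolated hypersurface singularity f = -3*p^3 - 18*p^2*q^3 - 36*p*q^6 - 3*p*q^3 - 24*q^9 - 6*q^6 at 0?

The Hessian of f at 0 has rank 0. Corank 2; j^3 = -3*p^3 is a perfect cube, so E-series; the 4-jet and mu = 7 give E_7.

E7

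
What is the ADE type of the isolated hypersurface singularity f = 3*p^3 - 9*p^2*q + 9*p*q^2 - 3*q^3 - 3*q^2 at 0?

A_2

The Hessian of f at 0 is [[0, 0], [0, -6]] with rank 1, so corank 1. A Groebner basis of the Jacobian ideal J(f) in C{p,q} is {p^2, q}; counting standard monomials gives mu = 2. Corank 1: A-series; mu = 2 gives A_2.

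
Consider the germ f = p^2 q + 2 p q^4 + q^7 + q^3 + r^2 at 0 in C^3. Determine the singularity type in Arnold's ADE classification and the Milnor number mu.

Type D_{4}, Milnor number mu = 4.

The Hessian of f at 0 has rank 1. Corank 2; j^3 = q*(p^2 + q^2) splits into three distinct lines over C (the quadratic factor has nonzero discriminant), so D_4.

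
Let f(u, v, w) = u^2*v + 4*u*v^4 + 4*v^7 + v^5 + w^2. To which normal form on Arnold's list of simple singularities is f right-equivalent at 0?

The Hessian of f at 0 has rank 1. Corank 2; j^3 = u^2*v has shape L^2 M (L != M), so D-series; mu = 6 gives D_6.

D_{6}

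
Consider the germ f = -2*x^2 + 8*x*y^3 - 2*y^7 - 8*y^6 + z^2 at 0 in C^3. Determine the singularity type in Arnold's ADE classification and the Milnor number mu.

Type A_{6}, Milnor number mu = 6.

The Hessian of f at 0 has rank 2. Corank 1: A-series; mu = 6 gives A_6.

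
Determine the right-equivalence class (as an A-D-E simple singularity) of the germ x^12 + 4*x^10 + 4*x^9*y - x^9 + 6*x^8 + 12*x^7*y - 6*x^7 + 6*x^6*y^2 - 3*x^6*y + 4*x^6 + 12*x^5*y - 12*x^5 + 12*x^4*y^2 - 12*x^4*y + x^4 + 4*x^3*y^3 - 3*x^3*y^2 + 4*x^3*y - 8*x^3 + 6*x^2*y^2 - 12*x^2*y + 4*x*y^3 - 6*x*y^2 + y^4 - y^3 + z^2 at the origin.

The Hessian of f at 0 has rank 1. Corank 2; j^3 = -(2*x + y)^3 is a perfect cube, so E-series; the 4-jet and mu = 6 give E_6.

E_6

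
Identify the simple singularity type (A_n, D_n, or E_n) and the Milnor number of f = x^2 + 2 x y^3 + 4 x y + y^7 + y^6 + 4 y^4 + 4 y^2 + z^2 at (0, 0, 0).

Type A_6, Milnor number mu = 6.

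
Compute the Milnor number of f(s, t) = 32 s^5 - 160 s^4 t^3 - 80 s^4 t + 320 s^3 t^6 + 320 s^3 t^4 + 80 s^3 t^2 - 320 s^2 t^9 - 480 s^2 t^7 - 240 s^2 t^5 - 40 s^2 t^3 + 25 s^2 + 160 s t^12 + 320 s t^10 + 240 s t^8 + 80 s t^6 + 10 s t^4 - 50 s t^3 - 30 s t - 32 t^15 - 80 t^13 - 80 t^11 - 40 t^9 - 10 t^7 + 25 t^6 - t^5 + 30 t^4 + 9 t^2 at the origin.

4

The Hessian of f at 0 has rank 1. Corank 1: A-series; mu = 4 gives A_4.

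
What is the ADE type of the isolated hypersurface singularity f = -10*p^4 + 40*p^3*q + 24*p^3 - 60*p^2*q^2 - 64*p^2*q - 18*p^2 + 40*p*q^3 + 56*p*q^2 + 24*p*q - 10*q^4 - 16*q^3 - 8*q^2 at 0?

A3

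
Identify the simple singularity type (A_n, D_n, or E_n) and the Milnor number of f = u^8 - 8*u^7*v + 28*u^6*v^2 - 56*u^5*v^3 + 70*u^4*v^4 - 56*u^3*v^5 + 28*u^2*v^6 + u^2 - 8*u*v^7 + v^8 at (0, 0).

Type A_{7}, Milnor number mu = 7.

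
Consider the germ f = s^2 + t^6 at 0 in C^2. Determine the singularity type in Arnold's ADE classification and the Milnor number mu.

Type A_5, Milnor number mu = 5.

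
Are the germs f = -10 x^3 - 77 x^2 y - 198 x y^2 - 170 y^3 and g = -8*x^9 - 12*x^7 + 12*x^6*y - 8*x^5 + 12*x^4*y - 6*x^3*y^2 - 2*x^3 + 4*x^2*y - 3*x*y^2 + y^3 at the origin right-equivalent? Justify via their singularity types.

Yes.

The Hessian of f at 0 is [[0, 0], [0, 0]] with rank 0, so corank 2. A Groebner basis of the Jacobian ideal J(f) in C{x,y} is {y^3, x^2 - 6*y^2, x*y + 27*y^2/11}; counting standard monomials gives mu = 4. Corank 2; j^3 = -(2*x + 5*y)*(5*x^2 + 26*x*y + 34*y^2) splits into three distinct lines over C (the quadratic factor has nonzero discriminant), so D_4. The Hessian of g at 0 is [[0, 0], [0, 0]] with rank 0, so corank 2. A Groebner basis of the Jacobian ideal J(g) in C{x,y} is {y^3, x^2 - 3*y^2/2, x*y - 3*y^2/2}; counting standard monomials gives mu = 4. Corank 2; j^3 = -(x - y)*(2*x^2 - 2*x*y + y^2) splits into three distinct lines over C (the quadratic factor has nonzero discriminant), so D_4. Both have type D_4, hence right-equivalent.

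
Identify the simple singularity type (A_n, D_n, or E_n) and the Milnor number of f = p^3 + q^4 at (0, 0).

Type E6, Milnor number mu = 6.

The Hessian of f at 0 is [[0, 0], [0, 0]] with rank 0, so corank 2. A Groebner basis of the Jacobian ideal J(f) in C{p,q} is {q^3, p^2}; counting standard monomials gives mu = 6. Corank 2; j^3 = p^3 is a perfect cube, so E-series; the 4-jet and mu = 6 give E_6.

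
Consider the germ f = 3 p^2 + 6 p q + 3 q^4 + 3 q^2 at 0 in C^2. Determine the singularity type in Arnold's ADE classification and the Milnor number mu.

Type A_{3}, Milnor number mu = 3.

The Hessian of f at 0 is [[6, 6], [6, 6]] with rank 1, so corank 1. A Groebner basis of the Jacobian ideal J(f) in C{p,q} is {q^3, p + q}; counting standard monomials gives mu = 3. Corank 1: A-series; mu = 3 gives A_3.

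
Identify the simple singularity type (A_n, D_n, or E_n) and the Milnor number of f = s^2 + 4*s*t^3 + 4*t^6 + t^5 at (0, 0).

Type A_4, Milnor number mu = 4.

The Hessian of f at 0 has rank 1. Corank 1: A-series; mu = 4 gives A_4.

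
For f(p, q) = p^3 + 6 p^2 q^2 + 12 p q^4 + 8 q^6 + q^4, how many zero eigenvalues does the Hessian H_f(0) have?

The Hessian at 0 is [[0, 0], [0, 0]] of rank 0; hence corank 2.

2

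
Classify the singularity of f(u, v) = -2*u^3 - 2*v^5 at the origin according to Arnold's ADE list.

E8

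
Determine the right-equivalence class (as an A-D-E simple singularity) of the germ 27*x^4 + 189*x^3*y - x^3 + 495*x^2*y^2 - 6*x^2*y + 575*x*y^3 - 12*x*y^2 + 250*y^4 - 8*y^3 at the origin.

The Hessian of f at 0 has rank 0. Corank 2; j^3 = -(x + 2*y)^3 is a perfect cube, so E-series; the 4-jet and mu = 7 give E_7.

E_7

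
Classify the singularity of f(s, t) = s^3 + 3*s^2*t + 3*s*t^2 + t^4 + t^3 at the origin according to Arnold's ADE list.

E_6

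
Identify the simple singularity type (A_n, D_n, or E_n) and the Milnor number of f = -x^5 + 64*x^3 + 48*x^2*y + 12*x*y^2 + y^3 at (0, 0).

Type E8, Milnor number mu = 8.

The Hessian of f at 0 is [[0, 0], [0, 0]] with rank 0, so corank 2. A Groebner basis of the Jacobian ideal J(f) in C{x,y} is {y^5, x*y^3 + 3*y^4/16, x^2 + x*y/2 + y^2/16}; counting standard monomials gives mu = 8. Corank 2; j^3 = (4*x + y)^3 is a perfect cube, so E-series; the 5-jet and mu = 8 give E_8.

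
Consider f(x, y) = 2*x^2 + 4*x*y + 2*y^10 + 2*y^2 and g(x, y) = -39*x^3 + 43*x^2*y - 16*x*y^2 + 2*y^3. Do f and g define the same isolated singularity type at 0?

No.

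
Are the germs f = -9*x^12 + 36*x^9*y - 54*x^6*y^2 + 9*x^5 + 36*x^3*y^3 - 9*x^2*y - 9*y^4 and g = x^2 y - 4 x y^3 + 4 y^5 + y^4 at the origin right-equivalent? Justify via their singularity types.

The Hessian of f at 0 has rank 0. Corank 2; j^3 = -9*x^2*y has shape L^2 M (L != M), so D-series; mu = 5 gives D_5. The Hessian of g at 0 has rank 0. Corank 2; j^3 = x^2*y has shape L^2 M (L != M), so D-series; mu = 5 gives D_5. Both have type D_5, hence right-equivalent.

Yes.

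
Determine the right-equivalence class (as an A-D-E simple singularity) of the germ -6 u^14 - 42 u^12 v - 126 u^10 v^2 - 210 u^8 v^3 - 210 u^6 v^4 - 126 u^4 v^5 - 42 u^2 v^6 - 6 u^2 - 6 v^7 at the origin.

The Hessian of f at 0 is [[-12, 0], [0, 0]] with rank 1, so corank 1. A Groebner basis of the Jacobian ideal J(f) in C{u,v} is {v^6, u}; counting standard monomials gives mu = 6. Corank 1: A-series; mu = 6 gives A_6.

A_6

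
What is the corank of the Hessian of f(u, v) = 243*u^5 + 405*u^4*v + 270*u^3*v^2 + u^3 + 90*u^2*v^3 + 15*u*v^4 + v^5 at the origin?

The Hessian at 0 is [[0, 0], [0, 0]] of rank 0; hence corank 2.

2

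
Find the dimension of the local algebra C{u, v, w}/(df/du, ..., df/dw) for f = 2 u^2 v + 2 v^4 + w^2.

The Hessian of f at 0 has rank 1. Corank 2; j^3 = 2*u^2*v has shape L^2 M (L != M), so D-series; mu = 5 gives D_5.

5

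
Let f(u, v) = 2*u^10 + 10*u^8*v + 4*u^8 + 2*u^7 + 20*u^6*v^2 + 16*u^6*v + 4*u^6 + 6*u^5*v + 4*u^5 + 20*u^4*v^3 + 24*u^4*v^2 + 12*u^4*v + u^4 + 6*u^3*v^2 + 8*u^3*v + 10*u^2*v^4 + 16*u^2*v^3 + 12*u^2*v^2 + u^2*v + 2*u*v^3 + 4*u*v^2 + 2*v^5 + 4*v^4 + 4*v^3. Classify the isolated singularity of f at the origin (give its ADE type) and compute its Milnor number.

The Hessian of f at 0 has rank 0. Corank 2; j^3 = v*(u + 2*v)^2 has shape L^2 M (L != M), so D-series; mu = 6 gives D_6.

Type D_6, Milnor number mu = 6.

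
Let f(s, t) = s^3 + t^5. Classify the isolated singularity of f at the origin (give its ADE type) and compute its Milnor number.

Type E8, Milnor number mu = 8.

The Hessian of f at 0 is [[0, 0], [0, 0]] with rank 0, so corank 2. A Groebner basis of the Jacobian ideal J(f) in C{s,t} is {t^4, s^2}; counting standard monomials gives mu = 8. Corank 2; j^3 = s^3 is a perfect cube, so E-series; the 5-jet and mu = 8 give E_8.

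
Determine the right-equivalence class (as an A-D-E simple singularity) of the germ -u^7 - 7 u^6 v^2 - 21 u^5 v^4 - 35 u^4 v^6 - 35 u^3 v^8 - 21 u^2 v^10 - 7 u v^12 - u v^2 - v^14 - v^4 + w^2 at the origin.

D_8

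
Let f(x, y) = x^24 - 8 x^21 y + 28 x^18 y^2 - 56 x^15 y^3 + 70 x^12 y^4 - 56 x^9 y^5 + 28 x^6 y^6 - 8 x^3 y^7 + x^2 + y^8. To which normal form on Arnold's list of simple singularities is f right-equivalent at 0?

A_{7}

The Hessian of f at 0 has rank 1. Corank 1: A-series; mu = 7 gives A_7.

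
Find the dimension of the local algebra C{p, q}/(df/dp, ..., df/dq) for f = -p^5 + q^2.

4

The Hessian of f at 0 has rank 1. Corank 1: A-series; mu = 4 gives A_4.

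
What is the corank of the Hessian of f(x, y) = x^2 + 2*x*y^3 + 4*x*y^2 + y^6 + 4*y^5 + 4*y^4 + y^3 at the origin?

The Hessian at 0 is [[2, 0], [0, 0]] of rank 1; hence corank 1.

1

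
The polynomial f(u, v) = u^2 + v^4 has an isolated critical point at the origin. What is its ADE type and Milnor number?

Type A_{3}, Milnor number mu = 3.

The Hessian of f at 0 has rank 1. Corank 1: A-series; mu = 3 gives A_3.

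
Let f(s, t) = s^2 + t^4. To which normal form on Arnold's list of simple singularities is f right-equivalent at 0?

A3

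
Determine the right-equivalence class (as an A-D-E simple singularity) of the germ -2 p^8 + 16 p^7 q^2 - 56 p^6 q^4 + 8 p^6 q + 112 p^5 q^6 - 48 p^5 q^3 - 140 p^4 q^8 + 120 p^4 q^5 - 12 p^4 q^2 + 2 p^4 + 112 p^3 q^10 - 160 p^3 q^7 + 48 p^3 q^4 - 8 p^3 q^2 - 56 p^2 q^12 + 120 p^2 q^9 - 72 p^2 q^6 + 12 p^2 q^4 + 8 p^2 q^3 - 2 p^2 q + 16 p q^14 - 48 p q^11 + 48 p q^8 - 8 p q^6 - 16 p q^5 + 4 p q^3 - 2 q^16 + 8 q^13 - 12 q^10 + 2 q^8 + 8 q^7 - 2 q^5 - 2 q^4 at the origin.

D5

The Hessian of f at 0 has rank 0. Corank 2; j^3 = -2*p^2*q has shape L^2 M (L != M), so D-series; mu = 5 gives D_5.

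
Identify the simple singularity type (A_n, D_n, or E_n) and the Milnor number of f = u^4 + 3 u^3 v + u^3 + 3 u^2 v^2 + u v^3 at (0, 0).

Type E_7, Milnor number mu = 7.

The Hessian of f at 0 has rank 0. Corank 2; j^3 = u^3 is a perfect cube, so E-series; the 4-jet and mu = 7 give E_7.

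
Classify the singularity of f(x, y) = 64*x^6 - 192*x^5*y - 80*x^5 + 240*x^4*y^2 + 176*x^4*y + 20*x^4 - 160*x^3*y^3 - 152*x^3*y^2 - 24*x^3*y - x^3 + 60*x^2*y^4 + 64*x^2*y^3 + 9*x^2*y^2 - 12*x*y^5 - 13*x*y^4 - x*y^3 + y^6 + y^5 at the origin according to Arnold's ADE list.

E_{7}

The Hessian of f at 0 is [[0, 0], [0, 0]] with rank 0, so corank 2. A Groebner basis of the Jacobian ideal J(f) in C{x,y} is {-3*x^2/5 + y^4 - y^3/5, x^3, x^2*y + x^2/5 + y^3/15, x^2/5 + x*y^2 + y^3/15}; counting standard monomials gives mu = 7. Corank 2; j^3 = -x^3 is a perfect cube, so E-series; the 4-jet and mu = 7 give E_7.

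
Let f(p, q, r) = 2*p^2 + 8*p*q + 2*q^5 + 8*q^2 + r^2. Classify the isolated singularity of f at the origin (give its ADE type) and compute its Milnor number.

Type A4, Milnor number mu = 4.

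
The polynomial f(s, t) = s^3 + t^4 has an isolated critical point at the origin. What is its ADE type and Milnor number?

The Hessian of f at 0 has rank 0. Corank 2; j^3 = s^3 is a perfect cube, so E-series; the 4-jet and mu = 6 give E_6.

Type E6, Milnor number mu = 6.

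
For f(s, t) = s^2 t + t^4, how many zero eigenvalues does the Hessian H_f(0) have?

Hessian at 0 has rank 0.

2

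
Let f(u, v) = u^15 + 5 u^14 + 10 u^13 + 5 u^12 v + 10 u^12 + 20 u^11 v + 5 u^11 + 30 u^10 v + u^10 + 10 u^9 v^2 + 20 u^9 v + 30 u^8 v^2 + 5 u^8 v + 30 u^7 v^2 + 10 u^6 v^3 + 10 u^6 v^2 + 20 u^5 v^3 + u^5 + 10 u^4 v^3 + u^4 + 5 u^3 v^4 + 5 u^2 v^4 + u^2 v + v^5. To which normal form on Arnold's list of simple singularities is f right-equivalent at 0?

D_6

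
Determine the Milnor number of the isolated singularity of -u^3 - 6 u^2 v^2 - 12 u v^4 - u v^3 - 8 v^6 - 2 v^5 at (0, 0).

The Hessian of f at 0 is [[0, 0], [0, 0]] with rank 0, so corank 2. A Groebner basis of the Jacobian ideal J(f) in C{u,v} is {-u^2/4 + v^4 - v^3/12, u^3, u^2*v + u^2/12 + v^3/36, u^2/2 + u*v^2 + v^3/6}; counting standard monomials gives mu = 7. Corank 2; j^3 = -u^3 is a perfect cube, so E-series; the 4-jet and mu = 7 give E_7.

7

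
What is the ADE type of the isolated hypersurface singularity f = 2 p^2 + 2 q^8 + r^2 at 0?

A7

The Hessian of f at 0 has rank 2. Corank 1: A-series; mu = 7 gives A_7.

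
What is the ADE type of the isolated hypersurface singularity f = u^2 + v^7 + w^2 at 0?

A_6

The Hessian of f at 0 has rank 2. Corank 1: A-series; mu = 6 gives A_6.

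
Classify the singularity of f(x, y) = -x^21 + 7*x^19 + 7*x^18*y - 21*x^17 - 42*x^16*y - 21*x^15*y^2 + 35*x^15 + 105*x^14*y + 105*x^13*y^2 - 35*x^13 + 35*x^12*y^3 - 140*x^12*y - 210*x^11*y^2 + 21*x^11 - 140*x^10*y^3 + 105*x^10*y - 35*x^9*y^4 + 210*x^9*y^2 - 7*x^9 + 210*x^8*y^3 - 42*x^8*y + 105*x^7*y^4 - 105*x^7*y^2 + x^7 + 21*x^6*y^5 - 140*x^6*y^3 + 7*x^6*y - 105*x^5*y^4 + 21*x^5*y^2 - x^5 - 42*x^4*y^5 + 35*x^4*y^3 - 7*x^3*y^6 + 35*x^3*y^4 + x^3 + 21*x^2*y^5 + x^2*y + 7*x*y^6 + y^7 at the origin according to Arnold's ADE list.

D_8

The Hessian of f at 0 has rank 0. Corank 2; j^3 = x^2*(x + y) has shape L^2 M (L != M), so D-series; mu = 8 gives D_8.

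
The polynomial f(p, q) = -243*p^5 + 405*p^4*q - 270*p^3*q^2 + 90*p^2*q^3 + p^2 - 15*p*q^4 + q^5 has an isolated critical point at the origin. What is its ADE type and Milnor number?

Type A_{4}, Milnor number mu = 4.

The Hessian of f at 0 is [[2, 0], [0, 0]] with rank 1, so corank 1. A Groebner basis of the Jacobian ideal J(f) in C{p,q} is {q^4, p}; counting standard monomials gives mu = 4. Corank 1: A-series; mu = 4 gives A_4.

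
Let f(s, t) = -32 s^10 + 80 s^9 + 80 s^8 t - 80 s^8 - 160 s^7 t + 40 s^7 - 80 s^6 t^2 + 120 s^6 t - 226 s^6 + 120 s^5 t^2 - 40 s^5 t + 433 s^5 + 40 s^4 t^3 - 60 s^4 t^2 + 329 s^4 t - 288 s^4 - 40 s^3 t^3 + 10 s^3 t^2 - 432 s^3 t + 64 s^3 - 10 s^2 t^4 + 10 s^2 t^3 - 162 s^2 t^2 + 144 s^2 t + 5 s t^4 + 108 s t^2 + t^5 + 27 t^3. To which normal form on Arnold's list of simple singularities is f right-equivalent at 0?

The Hessian of f at 0 has rank 0. Corank 2; j^3 = (4*s + 3*t)^3 is a perfect cube, so E-series; the 5-jet and mu = 8 give E_8.

E_8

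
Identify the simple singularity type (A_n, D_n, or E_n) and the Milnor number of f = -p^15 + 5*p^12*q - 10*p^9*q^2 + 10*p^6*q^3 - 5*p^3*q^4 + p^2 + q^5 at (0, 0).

Type A4, Milnor number mu = 4.

The Hessian of f at 0 has rank 1. Corank 1: A-series; mu = 4 gives A_4.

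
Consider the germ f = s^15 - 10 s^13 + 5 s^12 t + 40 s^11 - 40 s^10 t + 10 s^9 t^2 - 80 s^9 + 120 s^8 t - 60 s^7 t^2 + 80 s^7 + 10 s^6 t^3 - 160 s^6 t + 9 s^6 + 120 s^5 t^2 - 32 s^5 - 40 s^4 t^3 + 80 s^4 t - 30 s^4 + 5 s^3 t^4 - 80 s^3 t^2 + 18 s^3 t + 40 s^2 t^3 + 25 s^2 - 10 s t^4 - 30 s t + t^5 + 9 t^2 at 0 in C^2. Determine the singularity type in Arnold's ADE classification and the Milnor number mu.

The Hessian of f at 0 has rank 1. Corank 1: A-series; mu = 4 gives A_4.

Type A_4, Milnor number mu = 4.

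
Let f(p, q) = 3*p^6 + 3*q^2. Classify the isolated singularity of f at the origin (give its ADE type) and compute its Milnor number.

Type A5, Milnor number mu = 5.

The Hessian of f at 0 has rank 1. Corank 1: A-series; mu = 5 gives A_5.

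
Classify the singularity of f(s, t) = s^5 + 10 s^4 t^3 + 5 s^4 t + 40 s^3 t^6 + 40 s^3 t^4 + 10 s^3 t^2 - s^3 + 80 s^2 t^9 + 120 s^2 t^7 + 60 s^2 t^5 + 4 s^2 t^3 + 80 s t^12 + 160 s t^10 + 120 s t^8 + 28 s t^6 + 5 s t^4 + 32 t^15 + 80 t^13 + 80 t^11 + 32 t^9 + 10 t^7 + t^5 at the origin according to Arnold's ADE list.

The Hessian of f at 0 is [[0, 0], [0, 0]] with rank 0, so corank 2. A Groebner basis of the Jacobian ideal J(f) in C{s,t} is {s^2/4 + s*t^3, -s^2 + t^4, s^3, s^2*t}; counting standard monomials gives mu = 8. Corank 2; j^3 = -s^3 is a perfect cube, so E-series; the 5-jet and mu = 8 give E_8.

E8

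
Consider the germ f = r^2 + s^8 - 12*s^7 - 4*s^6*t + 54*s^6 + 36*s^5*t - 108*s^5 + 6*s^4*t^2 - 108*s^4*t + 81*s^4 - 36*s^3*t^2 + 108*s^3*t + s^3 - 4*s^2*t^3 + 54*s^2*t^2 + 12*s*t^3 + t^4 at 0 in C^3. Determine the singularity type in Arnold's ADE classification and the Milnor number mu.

Type E_6, Milnor number mu = 6.

The Hessian of f at 0 is [[0, 0, 0], [0, 0, 0], [0, 0, 2]] with rank 1, so corank 2. A Groebner basis of the Jacobian ideal J(f) in C{s,t,r} is {t^4, s*t^2 + t^3/9, s^2, r}; counting standard monomials gives mu = 6. Corank 2; j^3 = s^3 is a perfect cube, so E-series; the 4-jet and mu = 6 give E_6.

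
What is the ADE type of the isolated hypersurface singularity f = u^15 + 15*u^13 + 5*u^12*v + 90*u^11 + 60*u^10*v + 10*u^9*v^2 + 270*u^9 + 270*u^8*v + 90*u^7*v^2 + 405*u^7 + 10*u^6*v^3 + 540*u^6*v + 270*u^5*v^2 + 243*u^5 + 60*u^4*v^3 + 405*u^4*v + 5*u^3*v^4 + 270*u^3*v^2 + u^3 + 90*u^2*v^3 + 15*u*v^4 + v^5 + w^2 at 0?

E_{8}

The Hessian of f at 0 has rank 1. Corank 2; j^3 = u^3 is a perfect cube, so E-series; the 5-jet and mu = 8 give E_8.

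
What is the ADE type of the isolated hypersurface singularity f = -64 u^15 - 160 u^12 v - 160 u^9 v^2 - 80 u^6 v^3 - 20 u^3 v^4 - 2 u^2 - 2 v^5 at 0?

The Hessian of f at 0 is [[-4, 0], [0, 0]] with rank 1, so corank 1. A Groebner basis of the Jacobian ideal J(f) in C{u,v} is {v^4, u}; counting standard monomials gives mu = 4. Corank 1: A-series; mu = 4 gives A_4.

A_4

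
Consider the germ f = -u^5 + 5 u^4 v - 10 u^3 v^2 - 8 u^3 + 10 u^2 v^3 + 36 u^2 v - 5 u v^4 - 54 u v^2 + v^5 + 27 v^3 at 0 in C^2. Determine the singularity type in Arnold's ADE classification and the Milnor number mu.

Type E_8, Milnor number mu = 8.

The Hessian of f at 0 is [[0, 0], [0, 0]] with rank 0, so corank 2. A Groebner basis of the Jacobian ideal J(f) in C{u,v} is {v^5, u*v^3 - 11*v^4/8, u^2 - 3*u*v + 9*v^2/4}; counting standard monomials gives mu = 8. Corank 2; j^3 = -(2*u - 3*v)^3 is a perfect cube, so E-series; the 5-jet and mu = 8 give E_8.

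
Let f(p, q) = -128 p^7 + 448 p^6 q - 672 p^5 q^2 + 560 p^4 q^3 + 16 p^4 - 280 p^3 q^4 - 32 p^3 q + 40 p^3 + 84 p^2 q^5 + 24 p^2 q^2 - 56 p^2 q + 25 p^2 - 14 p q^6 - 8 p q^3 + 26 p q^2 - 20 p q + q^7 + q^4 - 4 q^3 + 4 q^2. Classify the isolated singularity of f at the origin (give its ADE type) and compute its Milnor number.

Type A_6, Milnor number mu = 6.

The Hessian of f at 0 is [[50, -20], [-20, 8]] with rank 1, so corank 1. A Groebner basis of the Jacobian ideal J(f) in C{p,q} is {21875*p*q/3 - 390625*p/12 + q^4 + 50*q^3/3 - 38125*q^2/12 + 78125*q/6, p*q^2 - 50*p*q/3 + 625*p/12 - 7*q^3/15 + 85*q^2/12 - 125*q/6, p^2 - p*q + 5*p/4 + q^2/4 - q/2}; counting standard monomials gives mu = 6. Corank 1: A-series; mu = 6 gives A_6.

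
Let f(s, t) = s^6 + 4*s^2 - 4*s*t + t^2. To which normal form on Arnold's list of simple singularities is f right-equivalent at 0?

A_{5}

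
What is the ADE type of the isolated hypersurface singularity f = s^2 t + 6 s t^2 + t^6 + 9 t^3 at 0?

D_{7}

The Hessian of f at 0 is [[0, 0], [0, 0]] with rank 0, so corank 2. A Groebner basis of the Jacobian ideal J(f) in C{s,t} is {s^2/6 + t^5 - 3*t^2/2, s^3 + 27*t^3, s*t + 3*t^2}; counting standard monomials gives mu = 7. Corank 2; j^3 = t*(s + 3*t)^2 has shape L^2 M (L != M), so D-series; mu = 7 gives D_7.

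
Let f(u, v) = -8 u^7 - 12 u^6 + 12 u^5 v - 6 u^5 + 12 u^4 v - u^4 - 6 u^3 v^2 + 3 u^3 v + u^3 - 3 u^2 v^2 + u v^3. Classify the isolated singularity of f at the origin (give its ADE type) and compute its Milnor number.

Type E7, Milnor number mu = 7.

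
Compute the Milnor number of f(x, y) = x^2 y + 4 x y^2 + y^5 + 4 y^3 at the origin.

The Hessian of f at 0 has rank 0. Corank 2; j^3 = y*(x + 2*y)^2 has shape L^2 M (L != M), so D-series; mu = 6 gives D_6.

6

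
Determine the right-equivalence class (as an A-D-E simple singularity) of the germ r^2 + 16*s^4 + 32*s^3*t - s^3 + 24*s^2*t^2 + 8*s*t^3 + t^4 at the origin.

The Hessian of f at 0 has rank 1. Corank 2; j^3 = -s^3 is a perfect cube, so E-series; the 4-jet and mu = 6 give E_6.

E_{6}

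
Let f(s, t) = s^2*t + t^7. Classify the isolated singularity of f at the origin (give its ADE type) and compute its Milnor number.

Type D_{8}, Milnor number mu = 8.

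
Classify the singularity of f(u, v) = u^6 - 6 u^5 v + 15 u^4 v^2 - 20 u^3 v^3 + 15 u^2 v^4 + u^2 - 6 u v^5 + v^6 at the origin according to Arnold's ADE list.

A_{5}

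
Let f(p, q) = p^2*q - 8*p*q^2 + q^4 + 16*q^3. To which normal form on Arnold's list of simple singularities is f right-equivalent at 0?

D_{5}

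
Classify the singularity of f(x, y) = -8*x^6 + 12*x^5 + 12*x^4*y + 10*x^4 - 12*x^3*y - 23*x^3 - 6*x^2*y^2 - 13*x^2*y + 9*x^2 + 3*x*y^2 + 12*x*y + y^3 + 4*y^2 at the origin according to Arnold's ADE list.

A_2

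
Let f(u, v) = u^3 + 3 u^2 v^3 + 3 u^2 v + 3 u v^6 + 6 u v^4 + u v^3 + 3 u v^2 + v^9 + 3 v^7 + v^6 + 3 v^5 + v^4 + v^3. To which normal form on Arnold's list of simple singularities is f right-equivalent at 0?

E_7

The Hessian of f at 0 is [[0, 0], [0, 0]] with rank 0, so corank 2. A Groebner basis of the Jacobian ideal J(f) in C{u,v} is {u^3 + 3*u^2*v + 6*u^2 + 12*u*v + 6*v^2, -3*u^2 + u*v^2 - 6*u*v - 3*v^2, 3*u^2 + 6*u*v + v^3 + 3*v^2}; counting standard monomials gives mu = 7. Corank 2; j^3 = (u + v)^3 is a perfect cube, so E-series; the 4-jet and mu = 7 give E_7.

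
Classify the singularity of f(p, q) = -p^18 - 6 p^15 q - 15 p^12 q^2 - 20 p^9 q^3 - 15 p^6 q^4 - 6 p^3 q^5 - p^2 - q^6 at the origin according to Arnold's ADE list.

A5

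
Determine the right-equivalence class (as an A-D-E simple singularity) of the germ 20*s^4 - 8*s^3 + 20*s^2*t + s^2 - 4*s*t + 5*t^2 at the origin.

A_{1}

The Hessian of f at 0 is [[2, -4], [-4, 10]] with rank 2, so corank 0. A Groebner basis of the Jacobian ideal J(f) in C{s,t} is {s, t}; counting standard monomials gives mu = 1. Corank 0: nondegenerate Morse point, so A_1.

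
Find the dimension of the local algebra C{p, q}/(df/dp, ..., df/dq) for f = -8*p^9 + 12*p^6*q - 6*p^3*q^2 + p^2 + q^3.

The Hessian of f at 0 has rank 1. Corank 1: A-series; mu = 2 gives A_2.

2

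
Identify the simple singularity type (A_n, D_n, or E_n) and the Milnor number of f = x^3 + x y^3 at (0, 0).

The Hessian of f at 0 is [[0, 0], [0, 0]] with rank 0, so corank 2. A Groebner basis of the Jacobian ideal J(f) in C{x,y} is {x^3, x*y^2, 3*x^2 + y^3}; counting standard monomials gives mu = 7. Corank 2; j^3 = x^3 is a perfect cube, so E-series; the 4-jet and mu = 7 give E_7.

Type E_7, Milnor number mu = 7.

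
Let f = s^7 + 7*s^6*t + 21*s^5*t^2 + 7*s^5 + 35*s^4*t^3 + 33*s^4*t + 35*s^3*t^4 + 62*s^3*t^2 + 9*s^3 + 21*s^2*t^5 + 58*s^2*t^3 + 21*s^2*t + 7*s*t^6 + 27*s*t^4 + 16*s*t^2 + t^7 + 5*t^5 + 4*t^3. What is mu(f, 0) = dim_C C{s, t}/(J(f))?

6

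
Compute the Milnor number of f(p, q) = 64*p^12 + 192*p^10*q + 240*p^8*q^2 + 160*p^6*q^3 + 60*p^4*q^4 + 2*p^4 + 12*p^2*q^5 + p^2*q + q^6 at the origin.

7

The Hessian of f at 0 has rank 0. Corank 2; j^3 = p^2*q has shape L^2 M (L != M), so D-series; mu = 7 gives D_7.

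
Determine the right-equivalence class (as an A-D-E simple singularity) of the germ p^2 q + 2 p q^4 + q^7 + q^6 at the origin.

D_{7}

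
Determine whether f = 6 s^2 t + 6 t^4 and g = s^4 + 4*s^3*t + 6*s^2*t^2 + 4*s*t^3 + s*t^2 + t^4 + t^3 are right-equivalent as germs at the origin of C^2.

Yes.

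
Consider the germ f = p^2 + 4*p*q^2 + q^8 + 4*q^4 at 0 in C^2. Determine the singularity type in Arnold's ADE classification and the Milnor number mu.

The Hessian of f at 0 has rank 1. Corank 1: A-series; mu = 7 gives A_7.

Type A7, Milnor number mu = 7.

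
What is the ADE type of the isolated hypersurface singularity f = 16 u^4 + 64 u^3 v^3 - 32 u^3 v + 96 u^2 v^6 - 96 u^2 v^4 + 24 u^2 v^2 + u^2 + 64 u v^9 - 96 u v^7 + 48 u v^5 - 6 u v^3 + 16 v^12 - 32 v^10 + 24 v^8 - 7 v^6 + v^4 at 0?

The Hessian of f at 0 has rank 1. Corank 1: A-series; mu = 3 gives A_3.

A3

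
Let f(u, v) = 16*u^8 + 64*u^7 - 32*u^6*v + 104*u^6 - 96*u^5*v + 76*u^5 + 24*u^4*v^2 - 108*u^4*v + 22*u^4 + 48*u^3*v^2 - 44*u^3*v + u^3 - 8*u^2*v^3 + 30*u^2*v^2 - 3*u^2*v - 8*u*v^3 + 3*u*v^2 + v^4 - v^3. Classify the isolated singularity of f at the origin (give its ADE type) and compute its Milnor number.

Type E_{6}, Milnor number mu = 6.

The Hessian of f at 0 is [[0, 0], [0, 0]] with rank 0, so corank 2. A Groebner basis of the Jacobian ideal J(f) in C{u,v} is {u^3 - 3*u^2/4 + 3*u*v/2 - 3*v^2/4, u^2*v - u^2 + 2*u*v - v^2, -5*u^2/4 + u*v^2 + 5*u*v/2 - 5*v^2/4, -3*u^2/2 + 3*u*v + v^3 - 3*v^2/2}; counting standard monomials gives mu = 6. Corank 2; j^3 = (u - v)^3 is a perfect cube, so E-series; the 4-jet and mu = 6 give E_6.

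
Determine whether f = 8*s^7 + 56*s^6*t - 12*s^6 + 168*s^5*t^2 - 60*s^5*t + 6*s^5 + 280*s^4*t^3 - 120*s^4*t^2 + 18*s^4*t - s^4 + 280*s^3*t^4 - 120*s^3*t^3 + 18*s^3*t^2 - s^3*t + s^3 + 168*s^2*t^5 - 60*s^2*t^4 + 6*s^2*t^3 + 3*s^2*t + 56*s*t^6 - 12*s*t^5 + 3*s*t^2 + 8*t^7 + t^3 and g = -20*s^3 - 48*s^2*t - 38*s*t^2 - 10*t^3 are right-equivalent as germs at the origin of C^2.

The Hessian of f at 0 has rank 0. Corank 2; j^3 = (s + t)^3 is a perfect cube, so E-series; the 4-jet and mu = 7 give E_7. The Hessian of g at 0 has rank 0. Corank 2; j^3 = -2*(s + t)*(10*s^2 + 14*s*t + 5*t^2) splits into three distinct lines over C (the quadratic factor has nonzero discriminant), so D_4. f is E_7 but g is D_4, hence not right-equivalent.

No.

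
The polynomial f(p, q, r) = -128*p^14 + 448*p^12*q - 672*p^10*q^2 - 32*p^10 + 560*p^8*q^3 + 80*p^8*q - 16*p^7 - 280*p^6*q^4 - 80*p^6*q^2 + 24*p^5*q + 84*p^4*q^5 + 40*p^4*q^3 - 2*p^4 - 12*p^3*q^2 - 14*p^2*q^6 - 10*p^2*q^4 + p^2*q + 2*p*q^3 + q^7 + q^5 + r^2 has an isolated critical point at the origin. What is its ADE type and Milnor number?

The Hessian of f at 0 has rank 1. Corank 2; j^3 = p^2*q has shape L^2 M (L != M), so D-series; mu = 8 gives D_8.

Type D_8, Milnor number mu = 8.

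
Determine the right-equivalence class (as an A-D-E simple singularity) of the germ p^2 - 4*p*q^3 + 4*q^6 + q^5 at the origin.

A_4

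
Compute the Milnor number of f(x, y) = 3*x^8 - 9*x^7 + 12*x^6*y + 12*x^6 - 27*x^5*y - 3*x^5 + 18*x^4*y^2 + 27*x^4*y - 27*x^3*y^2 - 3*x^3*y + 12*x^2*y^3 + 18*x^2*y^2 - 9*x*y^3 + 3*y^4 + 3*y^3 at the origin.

The Hessian of f at 0 is [[0, 0], [0, 0]] with rank 0, so corank 2. A Groebner basis of the Jacobian ideal J(f) in C{x,y} is {x^3 - 6*x*y^2 - 3*y^2, x^2*y + x*y^2, y^3}; counting standard monomials gives mu = 7. Corank 2; j^3 = 3*y^3 is a perfect cube, so E-series; the 4-jet and mu = 7 give E_7.

7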